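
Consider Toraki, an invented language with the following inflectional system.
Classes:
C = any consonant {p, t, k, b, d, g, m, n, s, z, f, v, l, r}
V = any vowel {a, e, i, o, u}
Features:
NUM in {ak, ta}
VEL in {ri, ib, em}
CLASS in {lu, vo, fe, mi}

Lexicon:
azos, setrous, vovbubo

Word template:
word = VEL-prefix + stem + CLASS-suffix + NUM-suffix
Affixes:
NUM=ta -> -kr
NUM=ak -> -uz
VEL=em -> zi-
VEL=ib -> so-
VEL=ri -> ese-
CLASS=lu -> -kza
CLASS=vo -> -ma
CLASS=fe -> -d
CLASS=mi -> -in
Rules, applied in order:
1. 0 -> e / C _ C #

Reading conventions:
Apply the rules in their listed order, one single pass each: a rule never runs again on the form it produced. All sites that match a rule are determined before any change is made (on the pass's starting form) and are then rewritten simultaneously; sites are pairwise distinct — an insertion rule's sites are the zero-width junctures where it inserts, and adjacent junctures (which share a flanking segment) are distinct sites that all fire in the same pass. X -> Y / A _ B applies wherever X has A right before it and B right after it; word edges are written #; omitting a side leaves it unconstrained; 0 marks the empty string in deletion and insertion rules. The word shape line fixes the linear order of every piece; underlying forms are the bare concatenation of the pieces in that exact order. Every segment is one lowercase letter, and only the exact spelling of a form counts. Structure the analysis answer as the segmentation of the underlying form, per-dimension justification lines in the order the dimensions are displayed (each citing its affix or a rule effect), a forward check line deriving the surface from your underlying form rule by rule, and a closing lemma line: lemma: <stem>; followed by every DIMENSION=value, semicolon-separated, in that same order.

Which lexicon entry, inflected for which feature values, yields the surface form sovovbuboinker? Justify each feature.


underlying: so-vovbubo-in-kr
NUM=ta - signalled by the affix -kr
VEL=ib - signalled by the affix so-
CLASS=mi - signalled by the affix -in
check: sovovbuboinkr -> sovovbuboinker
lemma: vovbubo; NUM=ta; VEL=ib; CLASS=mi


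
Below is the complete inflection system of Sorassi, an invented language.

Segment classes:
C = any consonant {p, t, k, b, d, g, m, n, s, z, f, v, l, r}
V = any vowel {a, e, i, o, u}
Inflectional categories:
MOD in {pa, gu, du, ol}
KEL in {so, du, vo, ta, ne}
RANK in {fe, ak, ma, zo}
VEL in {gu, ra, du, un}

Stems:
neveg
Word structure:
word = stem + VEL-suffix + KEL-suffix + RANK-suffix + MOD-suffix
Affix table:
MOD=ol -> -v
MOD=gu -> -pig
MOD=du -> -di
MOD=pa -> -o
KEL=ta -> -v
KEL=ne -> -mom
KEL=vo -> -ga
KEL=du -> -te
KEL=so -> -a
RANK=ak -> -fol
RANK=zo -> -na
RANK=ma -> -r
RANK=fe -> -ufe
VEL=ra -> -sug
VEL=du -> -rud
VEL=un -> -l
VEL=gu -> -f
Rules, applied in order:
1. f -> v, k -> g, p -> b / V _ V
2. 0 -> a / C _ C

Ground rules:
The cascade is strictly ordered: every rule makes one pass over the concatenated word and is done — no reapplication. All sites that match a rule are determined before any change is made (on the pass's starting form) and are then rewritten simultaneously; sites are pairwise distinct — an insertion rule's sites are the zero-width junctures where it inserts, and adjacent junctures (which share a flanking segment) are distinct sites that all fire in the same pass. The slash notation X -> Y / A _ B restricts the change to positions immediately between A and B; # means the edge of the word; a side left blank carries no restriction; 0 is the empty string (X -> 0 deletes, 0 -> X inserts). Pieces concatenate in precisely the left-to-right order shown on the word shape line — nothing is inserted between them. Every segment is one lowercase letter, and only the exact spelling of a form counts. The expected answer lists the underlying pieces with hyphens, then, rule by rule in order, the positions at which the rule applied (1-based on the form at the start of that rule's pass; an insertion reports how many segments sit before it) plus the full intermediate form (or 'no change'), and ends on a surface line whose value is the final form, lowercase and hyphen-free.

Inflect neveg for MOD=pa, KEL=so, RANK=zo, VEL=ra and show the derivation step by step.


underlying: neveg-sug-a-na-o
1. f -> v, k -> g, p -> b / V _ V: no change
2. 0 -> a / C _ C: inserts after position(s) 5: nevegasuganao
surface: nevegasuganao


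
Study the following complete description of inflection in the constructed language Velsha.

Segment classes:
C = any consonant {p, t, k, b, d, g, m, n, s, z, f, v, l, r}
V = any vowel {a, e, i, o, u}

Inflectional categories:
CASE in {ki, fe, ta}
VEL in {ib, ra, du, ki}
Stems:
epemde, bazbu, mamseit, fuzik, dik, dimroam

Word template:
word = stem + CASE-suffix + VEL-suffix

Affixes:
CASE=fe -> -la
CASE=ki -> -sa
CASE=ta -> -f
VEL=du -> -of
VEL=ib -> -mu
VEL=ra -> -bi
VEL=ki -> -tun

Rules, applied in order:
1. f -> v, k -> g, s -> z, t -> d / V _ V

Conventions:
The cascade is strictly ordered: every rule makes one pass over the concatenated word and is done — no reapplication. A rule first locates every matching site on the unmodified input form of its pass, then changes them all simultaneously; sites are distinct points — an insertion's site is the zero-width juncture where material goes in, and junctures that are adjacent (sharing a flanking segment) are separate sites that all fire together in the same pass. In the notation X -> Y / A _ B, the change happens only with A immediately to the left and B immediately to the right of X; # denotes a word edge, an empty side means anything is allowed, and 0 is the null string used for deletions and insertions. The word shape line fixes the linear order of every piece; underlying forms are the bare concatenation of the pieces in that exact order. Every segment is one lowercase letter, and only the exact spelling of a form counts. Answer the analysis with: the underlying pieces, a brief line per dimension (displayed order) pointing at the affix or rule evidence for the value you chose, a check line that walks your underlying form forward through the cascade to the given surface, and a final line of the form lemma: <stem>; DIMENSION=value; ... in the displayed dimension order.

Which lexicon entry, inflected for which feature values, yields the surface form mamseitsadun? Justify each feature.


underlying: mamseit-sa-tun
CASE=ki - signalled by the affix -sa
VEL=ki - signalled by the affix -tun
check: mamseitsatun -> mamseitsadun
lemma: mamseit; CASE=ki; VEL=ki


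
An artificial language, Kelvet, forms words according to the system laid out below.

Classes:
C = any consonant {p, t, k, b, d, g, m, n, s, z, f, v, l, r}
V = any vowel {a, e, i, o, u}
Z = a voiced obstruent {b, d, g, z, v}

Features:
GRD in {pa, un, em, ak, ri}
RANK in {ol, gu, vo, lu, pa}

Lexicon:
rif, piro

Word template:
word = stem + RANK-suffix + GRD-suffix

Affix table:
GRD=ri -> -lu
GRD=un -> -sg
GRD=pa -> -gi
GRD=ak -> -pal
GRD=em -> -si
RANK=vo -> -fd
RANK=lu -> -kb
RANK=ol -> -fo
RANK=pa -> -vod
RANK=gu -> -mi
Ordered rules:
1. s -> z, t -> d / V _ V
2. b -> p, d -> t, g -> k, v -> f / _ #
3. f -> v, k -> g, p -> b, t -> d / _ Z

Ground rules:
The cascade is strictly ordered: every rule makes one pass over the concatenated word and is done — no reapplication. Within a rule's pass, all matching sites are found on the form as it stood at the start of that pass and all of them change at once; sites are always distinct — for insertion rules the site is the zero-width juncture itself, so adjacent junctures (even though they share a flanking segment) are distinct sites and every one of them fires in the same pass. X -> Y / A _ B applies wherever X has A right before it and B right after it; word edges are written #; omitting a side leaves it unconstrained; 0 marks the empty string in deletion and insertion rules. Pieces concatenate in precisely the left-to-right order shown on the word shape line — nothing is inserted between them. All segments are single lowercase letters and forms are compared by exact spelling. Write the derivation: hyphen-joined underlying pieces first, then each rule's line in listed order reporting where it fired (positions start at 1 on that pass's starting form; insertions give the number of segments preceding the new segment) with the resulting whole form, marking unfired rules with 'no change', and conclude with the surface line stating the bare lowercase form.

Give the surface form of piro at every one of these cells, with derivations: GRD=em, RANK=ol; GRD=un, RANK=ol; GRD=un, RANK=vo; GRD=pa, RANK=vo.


cell GRD=em, RANK=ol:
underlying: piro-fo-si
1. s -> z, t -> d / V _ V: fires at position(s) 7: pirofozi
2. b -> p, d -> t, g -> k, v -> f / _ #: no change
3. f -> v, k -> g, p -> b, t -> d / _ Z: no change
surface: pirofozi

cell GRD=un, RANK=ol:
underlying: piro-fo-sg
1. s -> z, t -> d / V _ V: no change
2. b -> p, d -> t, g -> k, v -> f / _ #: fires at position(s) 8: pirofosk
3. f -> v, k -> g, p -> b, t -> d / _ Z: no change
surface: pirofosk

cell GRD=un, RANK=vo:
underlying: piro-fd-sg
1. s -> z, t -> d / V _ V: no change
2. b -> p, d -> t, g -> k, v -> f / _ #: fires at position(s) 8: pirofdsk
3. f -> v, k -> g, p -> b, t -> d / _ Z: fires at position(s) 5: pirovdsk
surface: pirovdsk

cell GRD=pa, RANK=vo:
underlying: piro-fd-gi
1. s -> z, t -> d / V _ V: no change
2. b -> p, d -> t, g -> k, v -> f / _ #: no change
3. f -> v, k -> g, p -> b, t -> d / _ Z: fires at position(s) 5: pirovdgi
surface: pirovdgi


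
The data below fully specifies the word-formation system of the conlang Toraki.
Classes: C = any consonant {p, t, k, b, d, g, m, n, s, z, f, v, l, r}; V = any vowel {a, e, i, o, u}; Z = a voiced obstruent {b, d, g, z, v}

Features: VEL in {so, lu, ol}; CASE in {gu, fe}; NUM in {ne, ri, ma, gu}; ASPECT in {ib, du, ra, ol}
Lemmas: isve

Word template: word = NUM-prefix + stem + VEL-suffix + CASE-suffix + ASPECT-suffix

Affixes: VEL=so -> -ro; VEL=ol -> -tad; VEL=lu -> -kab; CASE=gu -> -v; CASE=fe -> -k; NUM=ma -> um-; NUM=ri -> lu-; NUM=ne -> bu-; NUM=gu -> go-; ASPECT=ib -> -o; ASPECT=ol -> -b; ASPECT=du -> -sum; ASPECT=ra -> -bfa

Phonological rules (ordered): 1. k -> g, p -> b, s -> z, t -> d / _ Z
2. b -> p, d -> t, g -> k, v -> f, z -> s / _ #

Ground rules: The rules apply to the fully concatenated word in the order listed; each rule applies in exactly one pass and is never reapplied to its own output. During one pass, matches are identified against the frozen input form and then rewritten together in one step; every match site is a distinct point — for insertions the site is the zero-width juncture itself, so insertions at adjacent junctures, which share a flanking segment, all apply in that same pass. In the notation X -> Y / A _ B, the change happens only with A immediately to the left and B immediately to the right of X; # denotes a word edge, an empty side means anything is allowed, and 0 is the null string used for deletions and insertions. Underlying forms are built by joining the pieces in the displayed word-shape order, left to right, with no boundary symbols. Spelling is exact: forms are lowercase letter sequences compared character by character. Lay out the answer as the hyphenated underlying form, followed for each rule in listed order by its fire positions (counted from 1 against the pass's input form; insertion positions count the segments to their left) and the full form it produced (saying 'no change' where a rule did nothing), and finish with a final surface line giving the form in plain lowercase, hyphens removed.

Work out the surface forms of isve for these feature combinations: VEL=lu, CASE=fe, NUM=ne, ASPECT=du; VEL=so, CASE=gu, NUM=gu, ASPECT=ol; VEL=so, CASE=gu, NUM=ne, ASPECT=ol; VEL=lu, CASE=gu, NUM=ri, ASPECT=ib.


cell VEL=lu, CASE=fe, NUM=ne, ASPECT=du:
underlying: bu-isve-kab-k-sum
1. k -> g, p -> b, s -> z, t -> d / _ Z: fires at position(s) 4: buizvekabksum
2. b -> p, d -> t, g -> k, v -> f, z -> s / _ #: no change
surface: buizvekabksum

cell VEL=so, CASE=gu, NUM=gu, ASPECT=ol:
underlying: go-isve-ro-v-b
1. k -> g, p -> b, s -> z, t -> d / _ Z: fires at position(s) 4: goizverovb
2. b -> p, d -> t, g -> k, v -> f, z -> s / _ #: fires at position(s) 10: goizverovp
surface: goizverovp

cell VEL=so, CASE=gu, NUM=ne, ASPECT=ol:
underlying: bu-isve-ro-v-b
1. k -> g, p -> b, s -> z, t -> d / _ Z: fires at position(s) 4: buizverovb
2. b -> p, d -> t, g -> k, v -> f, z -> s / _ #: fires at position(s) 10: buizverovp
surface: buizverovp

cell VEL=lu, CASE=gu, NUM=ri, ASPECT=ib:
underlying: lu-isve-kab-v-o
1. k -> g, p -> b, s -> z, t -> d / _ Z: fires at position(s) 4: luizvekabvo
2. b -> p, d -> t, g -> k, v -> f, z -> s / _ #: no change
surface: luizvekabvo


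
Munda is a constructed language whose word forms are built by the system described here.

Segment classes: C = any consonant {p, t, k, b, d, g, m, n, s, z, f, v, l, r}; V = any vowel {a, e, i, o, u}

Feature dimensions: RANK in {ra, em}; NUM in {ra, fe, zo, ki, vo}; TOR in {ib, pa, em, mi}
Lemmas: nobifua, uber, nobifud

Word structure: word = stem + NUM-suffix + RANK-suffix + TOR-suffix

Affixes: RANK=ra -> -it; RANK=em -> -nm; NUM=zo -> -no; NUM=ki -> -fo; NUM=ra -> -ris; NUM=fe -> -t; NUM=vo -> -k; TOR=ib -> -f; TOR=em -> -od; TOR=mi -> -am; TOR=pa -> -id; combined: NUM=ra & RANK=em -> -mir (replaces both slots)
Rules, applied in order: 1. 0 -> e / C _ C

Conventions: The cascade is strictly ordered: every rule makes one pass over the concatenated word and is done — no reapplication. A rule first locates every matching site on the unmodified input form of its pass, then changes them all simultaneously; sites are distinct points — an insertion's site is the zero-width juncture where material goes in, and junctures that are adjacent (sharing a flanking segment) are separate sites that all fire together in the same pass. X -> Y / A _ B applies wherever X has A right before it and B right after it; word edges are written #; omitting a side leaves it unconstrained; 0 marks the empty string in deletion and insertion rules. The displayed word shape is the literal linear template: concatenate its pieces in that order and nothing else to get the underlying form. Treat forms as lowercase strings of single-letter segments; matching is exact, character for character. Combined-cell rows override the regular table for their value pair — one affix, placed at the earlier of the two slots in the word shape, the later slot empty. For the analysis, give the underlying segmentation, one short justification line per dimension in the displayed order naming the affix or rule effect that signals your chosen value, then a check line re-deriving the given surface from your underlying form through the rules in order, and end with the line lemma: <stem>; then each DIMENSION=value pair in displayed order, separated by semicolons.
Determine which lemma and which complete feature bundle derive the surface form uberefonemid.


underlying: uber-fo-nm-id
RANK=em - signalled by the affix -nm
NUM=ki - signalled by the affix -fo
TOR=pa - signalled by the affix -id
check: uberfonmid -> uberefonemid
lemma: uber; RANK=em; NUM=ki; TOR=pa


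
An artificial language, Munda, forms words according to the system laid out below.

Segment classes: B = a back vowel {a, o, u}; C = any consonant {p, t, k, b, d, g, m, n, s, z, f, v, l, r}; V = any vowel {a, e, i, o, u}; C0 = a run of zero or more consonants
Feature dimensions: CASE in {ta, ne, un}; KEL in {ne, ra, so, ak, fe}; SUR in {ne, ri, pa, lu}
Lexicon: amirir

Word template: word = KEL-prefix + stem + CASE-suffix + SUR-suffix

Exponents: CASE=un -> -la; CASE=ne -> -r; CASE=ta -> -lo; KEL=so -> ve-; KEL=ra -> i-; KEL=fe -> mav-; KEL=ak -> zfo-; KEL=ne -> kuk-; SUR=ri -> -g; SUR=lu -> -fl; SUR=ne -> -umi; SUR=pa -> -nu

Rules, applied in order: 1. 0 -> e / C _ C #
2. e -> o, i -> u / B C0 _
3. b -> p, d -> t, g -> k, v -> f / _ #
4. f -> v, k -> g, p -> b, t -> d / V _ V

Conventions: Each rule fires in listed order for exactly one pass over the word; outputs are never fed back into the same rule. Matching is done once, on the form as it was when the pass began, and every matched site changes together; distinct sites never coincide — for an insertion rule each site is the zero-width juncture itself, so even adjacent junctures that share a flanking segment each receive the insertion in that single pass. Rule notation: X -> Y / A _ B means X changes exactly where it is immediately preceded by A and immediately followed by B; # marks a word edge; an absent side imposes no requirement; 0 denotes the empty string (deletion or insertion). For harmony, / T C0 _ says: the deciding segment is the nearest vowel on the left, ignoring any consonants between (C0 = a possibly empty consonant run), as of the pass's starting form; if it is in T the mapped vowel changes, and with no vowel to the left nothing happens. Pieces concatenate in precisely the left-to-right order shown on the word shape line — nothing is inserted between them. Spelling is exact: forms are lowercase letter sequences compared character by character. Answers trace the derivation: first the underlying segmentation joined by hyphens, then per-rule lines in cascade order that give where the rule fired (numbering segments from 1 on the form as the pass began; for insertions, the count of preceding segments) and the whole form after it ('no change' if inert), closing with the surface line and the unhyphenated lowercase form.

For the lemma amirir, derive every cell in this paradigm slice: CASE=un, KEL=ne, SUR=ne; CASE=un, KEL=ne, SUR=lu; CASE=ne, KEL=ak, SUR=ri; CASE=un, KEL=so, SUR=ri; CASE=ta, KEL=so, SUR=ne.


cell CASE=un, KEL=ne, SUR=ne:
underlying: kuk-amirir-la-umi
1. 0 -> e / C _ C #: no change
2. e -> o, i -> u / B C0 _: fires at position(s) 6, 14: kukamurirlaumu
3. b -> p, d -> t, g -> k, v -> f / _ #: no change
4. f -> v, k -> g, p -> b, t -> d / V _ V: fires at position(s) 3: kugamurirlaumu
surface: kugamurirlaumu

cell CASE=un, KEL=ne, SUR=lu:
underlying: kuk-amirir-la-fl
1. 0 -> e / C _ C #: inserts after position(s) 12: kukamirirlafel
2. e -> o, i -> u / B C0 _: fires at position(s) 6, 13: kukamurirlafol
3. b -> p, d -> t, g -> k, v -> f / _ #: no change
4. f -> v, k -> g, p -> b, t -> d / V _ V: fires at position(s) 3, 12: kugamurirlavol
surface: kugamurirlavol

cell CASE=ne, KEL=ak, SUR=ri:
underlying: zfo-amirir-r-g
1. 0 -> e / C _ C #: inserts after position(s) 10: zfoamirirreg
2. e -> o, i -> u / B C0 _: fires at position(s) 6: zfoamurirreg
3. b -> p, d -> t, g -> k, v -> f / _ #: fires at position(s) 12: zfoamurirrek
4. f -> v, k -> g, p -> b, t -> d / V _ V: no change
surface: zfoamurirrek

cell CASE=un, KEL=so, SUR=ri:
underlying: ve-amirir-la-g
1. 0 -> e / C _ C #: no change
2. e -> o, i -> u / B C0 _: fires at position(s) 5: veamurirlag
3. b -> p, d -> t, g -> k, v -> f / _ #: fires at position(s) 11: veamurirlak
4. f -> v, k -> g, p -> b, t -> d / V _ V: no change
surface: veamurirlak

cell CASE=ta, KEL=so, SUR=ne:
underlying: ve-amirir-lo-umi
1. 0 -> e / C _ C #: no change
2. e -> o, i -> u / B C0 _: fires at position(s) 5, 13: veamurirloumu
3. b -> p, d -> t, g -> k, v -> f / _ #: no change
4. f -> v, k -> g, p -> b, t -> d / V _ V: no change
surface: veamurirloumu


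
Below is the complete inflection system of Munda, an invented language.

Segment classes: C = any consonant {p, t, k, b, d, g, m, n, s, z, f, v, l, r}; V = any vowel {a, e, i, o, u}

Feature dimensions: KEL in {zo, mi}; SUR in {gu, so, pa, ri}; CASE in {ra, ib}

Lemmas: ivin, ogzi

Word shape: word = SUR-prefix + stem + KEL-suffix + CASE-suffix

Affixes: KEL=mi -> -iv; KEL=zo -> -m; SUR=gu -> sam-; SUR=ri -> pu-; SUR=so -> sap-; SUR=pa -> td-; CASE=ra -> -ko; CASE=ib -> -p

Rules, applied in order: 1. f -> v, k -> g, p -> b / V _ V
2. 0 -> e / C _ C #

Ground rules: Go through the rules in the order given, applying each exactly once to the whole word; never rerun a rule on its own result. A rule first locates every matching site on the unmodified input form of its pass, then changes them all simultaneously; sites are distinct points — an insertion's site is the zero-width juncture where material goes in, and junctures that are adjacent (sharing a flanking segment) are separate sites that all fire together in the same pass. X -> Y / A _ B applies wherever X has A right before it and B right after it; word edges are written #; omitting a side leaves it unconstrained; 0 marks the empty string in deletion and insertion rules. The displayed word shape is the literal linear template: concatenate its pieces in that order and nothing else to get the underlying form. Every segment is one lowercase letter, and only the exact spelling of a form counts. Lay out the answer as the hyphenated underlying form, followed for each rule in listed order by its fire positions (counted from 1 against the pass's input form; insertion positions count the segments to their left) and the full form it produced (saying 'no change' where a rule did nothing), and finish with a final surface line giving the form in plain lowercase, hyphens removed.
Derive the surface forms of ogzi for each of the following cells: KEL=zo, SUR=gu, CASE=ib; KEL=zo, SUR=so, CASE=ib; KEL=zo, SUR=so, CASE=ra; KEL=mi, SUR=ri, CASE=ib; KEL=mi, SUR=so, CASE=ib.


cell KEL=zo, SUR=gu, CASE=ib:
underlying: sam-ogzi-m-p
1. f -> v, k -> g, p -> b / V _ V: no change
2. 0 -> e / C _ C #: inserts after position(s) 8: samogzimep
surface: samogzimep

cell KEL=zo, SUR=so, CASE=ib:
underlying: sap-ogzi-m-p
1. f -> v, k -> g, p -> b / V _ V: fires at position(s) 3: sabogzimp
2. 0 -> e / C _ C #: inserts after position(s) 8: sabogzimep
surface: sabogzimep

cell KEL=zo, SUR=so, CASE=ra:
underlying: sap-ogzi-m-ko
1. f -> v, k -> g, p -> b / V _ V: fires at position(s) 3: sabogzimko
2. 0 -> e / C _ C #: no change
surface: sabogzimko

cell KEL=mi, SUR=ri, CASE=ib:
underlying: pu-ogzi-iv-p
1. f -> v, k -> g, p -> b / V _ V: no change
2. 0 -> e / C _ C #: inserts after position(s) 8: puogziivep
surface: puogziivep

cell KEL=mi, SUR=so, CASE=ib:
underlying: sap-ogzi-iv-p
1. f -> v, k -> g, p -> b / V _ V: fires at position(s) 3: sabogziivp
2. 0 -> e / C _ C #: inserts after position(s) 9: sabogziivep
surface: sabogziivep


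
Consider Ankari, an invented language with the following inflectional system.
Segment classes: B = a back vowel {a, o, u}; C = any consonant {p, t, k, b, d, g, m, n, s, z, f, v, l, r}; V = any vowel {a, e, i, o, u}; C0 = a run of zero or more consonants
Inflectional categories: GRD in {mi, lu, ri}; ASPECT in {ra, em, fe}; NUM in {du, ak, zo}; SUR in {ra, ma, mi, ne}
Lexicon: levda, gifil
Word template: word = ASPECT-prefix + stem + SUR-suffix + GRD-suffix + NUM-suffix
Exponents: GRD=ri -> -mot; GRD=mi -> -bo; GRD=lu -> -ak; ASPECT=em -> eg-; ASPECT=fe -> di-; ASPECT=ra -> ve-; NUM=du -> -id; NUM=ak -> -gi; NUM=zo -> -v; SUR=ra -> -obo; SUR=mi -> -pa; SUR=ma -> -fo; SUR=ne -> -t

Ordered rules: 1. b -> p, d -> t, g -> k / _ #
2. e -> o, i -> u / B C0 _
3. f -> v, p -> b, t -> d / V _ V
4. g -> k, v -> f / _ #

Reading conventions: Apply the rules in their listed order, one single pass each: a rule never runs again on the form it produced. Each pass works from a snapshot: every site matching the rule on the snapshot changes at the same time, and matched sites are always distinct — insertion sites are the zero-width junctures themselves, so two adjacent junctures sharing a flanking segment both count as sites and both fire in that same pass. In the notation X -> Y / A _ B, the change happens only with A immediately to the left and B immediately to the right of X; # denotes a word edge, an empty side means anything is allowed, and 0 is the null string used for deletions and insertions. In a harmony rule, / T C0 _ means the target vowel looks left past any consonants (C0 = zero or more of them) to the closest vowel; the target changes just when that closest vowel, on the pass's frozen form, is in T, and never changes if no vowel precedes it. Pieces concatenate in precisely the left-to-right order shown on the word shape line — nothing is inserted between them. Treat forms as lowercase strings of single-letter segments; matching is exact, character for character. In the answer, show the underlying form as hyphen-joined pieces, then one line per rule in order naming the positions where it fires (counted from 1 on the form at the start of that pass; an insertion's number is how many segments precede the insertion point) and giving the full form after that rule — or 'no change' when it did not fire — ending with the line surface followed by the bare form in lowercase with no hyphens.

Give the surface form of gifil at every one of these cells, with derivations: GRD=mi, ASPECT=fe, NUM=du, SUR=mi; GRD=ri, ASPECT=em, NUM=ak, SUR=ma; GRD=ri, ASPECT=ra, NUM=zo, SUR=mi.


cell GRD=mi, ASPECT=fe, NUM=du, SUR=mi:
underlying: di-gifil-pa-bo-id
1. b -> p, d -> t, g -> k / _ #: fires at position(s) 13: digifilpaboit
2. e -> o, i -> u / B C0 _: fires at position(s) 12: digifilpabout
3. f -> v, p -> b, t -> d / V _ V: fires at position(s) 5: digivilpabout
4. g -> k, v -> f / _ #: no change
surface: digivilpabout

cell GRD=ri, ASPECT=em, NUM=ak, SUR=ma:
underlying: eg-gifil-fo-mot-gi
1. b -> p, d -> t, g -> k / _ #: no change
2. e -> o, i -> u / B C0 _: fires at position(s) 14: eggifilfomotgu
3. f -> v, p -> b, t -> d / V _ V: fires at position(s) 5: eggivilfomotgu
4. g -> k, v -> f / _ #: no change
surface: eggivilfomotgu

cell GRD=ri, ASPECT=ra, NUM=zo, SUR=mi:
underlying: ve-gifil-pa-mot-v
1. b -> p, d -> t, g -> k / _ #: no change
2. e -> o, i -> u / B C0 _: no change
3. f -> v, p -> b, t -> d / V _ V: fires at position(s) 5: vegivilpamotv
4. g -> k, v -> f / _ #: fires at position(s) 13: vegivilpamotf
surface: vegivilpamotf


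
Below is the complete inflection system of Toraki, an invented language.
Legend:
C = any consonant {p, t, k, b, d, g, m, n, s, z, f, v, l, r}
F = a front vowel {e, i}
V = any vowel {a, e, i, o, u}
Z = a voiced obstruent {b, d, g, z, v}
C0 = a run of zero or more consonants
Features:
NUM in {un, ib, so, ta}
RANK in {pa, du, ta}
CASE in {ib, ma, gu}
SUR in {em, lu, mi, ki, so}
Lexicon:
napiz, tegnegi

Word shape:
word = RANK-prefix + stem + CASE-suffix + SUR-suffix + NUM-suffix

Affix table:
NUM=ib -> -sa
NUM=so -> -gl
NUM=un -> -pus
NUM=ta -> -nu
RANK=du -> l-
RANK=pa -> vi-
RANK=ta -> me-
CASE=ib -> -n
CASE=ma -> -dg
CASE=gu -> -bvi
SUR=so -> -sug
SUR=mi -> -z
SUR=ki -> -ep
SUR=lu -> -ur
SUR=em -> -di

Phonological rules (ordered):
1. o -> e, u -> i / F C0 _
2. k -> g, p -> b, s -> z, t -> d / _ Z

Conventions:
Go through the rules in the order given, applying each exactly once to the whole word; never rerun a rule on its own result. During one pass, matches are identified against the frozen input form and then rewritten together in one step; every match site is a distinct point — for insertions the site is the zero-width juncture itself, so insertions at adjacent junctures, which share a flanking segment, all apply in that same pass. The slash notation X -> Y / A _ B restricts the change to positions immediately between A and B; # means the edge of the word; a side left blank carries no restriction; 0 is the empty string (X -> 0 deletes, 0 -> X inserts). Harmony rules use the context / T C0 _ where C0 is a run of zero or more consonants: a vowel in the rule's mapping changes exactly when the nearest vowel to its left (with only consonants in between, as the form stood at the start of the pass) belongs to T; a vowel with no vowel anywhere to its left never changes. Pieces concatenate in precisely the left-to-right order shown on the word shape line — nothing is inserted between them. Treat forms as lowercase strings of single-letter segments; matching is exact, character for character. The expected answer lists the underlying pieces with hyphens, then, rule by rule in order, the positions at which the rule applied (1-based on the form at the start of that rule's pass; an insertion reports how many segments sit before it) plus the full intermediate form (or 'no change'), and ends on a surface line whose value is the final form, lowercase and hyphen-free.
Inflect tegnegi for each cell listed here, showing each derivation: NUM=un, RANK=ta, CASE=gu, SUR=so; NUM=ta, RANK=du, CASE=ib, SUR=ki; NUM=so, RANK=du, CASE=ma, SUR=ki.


cell NUM=un, RANK=ta, CASE=gu, SUR=so:
underlying: me-tegnegi-bvi-sug-pus
1. o -> e, u -> i / F C0 _: fires at position(s) 14: metegnegibvisigpus
2. k -> g, p -> b, s -> z, t -> d / _ Z: no change
surface: metegnegibvisigpus

cell NUM=ta, RANK=du, CASE=ib, SUR=ki:
underlying: l-tegnegi-n-ep-nu
1. o -> e, u -> i / F C0 _: fires at position(s) 13: ltegneginepni
2. k -> g, p -> b, s -> z, t -> d / _ Z: no change
surface: ltegneginepni

cell NUM=so, RANK=du, CASE=ma, SUR=ki:
underlying: l-tegnegi-dg-ep-gl
1. o -> e, u -> i / F C0 _: no change
2. k -> g, p -> b, s -> z, t -> d / _ Z: fires at position(s) 12: ltegnegidgebgl
surface: ltegnegidgebgl


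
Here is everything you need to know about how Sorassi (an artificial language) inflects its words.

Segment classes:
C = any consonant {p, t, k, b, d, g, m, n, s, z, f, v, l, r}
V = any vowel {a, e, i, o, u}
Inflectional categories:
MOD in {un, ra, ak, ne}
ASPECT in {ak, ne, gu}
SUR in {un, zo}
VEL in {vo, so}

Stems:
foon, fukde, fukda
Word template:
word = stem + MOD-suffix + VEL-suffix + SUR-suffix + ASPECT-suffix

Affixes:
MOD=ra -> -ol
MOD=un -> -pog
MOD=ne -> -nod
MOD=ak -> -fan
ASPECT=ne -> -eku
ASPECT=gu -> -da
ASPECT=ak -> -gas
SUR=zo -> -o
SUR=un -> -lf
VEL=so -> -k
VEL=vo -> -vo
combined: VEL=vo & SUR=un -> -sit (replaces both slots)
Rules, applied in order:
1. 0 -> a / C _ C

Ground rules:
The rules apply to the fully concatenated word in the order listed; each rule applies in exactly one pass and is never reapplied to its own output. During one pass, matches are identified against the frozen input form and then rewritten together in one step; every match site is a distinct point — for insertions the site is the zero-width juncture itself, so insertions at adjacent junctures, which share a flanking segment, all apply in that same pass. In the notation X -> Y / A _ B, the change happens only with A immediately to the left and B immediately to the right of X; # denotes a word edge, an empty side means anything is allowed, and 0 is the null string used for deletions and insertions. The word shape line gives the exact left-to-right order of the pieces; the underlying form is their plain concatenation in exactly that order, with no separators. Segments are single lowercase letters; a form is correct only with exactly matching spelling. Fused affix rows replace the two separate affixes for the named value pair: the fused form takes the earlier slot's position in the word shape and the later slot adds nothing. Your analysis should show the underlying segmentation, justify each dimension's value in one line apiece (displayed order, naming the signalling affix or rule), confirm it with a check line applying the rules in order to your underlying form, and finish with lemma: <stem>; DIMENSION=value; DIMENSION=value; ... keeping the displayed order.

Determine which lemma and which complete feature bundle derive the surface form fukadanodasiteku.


underlying: fukda-nod-sit-eku
MOD=ne - signalled by the affix -nod
ASPECT=ne - signalled by the affix -eku
SUR=un - signalled by the combined affix row
VEL=vo - signalled by the combined affix row
check: fukdanodsiteku -> fukadanodasiteku
lemma: fukda; MOD=ne; ASPECT=ne; SUR=un; VEL=vo


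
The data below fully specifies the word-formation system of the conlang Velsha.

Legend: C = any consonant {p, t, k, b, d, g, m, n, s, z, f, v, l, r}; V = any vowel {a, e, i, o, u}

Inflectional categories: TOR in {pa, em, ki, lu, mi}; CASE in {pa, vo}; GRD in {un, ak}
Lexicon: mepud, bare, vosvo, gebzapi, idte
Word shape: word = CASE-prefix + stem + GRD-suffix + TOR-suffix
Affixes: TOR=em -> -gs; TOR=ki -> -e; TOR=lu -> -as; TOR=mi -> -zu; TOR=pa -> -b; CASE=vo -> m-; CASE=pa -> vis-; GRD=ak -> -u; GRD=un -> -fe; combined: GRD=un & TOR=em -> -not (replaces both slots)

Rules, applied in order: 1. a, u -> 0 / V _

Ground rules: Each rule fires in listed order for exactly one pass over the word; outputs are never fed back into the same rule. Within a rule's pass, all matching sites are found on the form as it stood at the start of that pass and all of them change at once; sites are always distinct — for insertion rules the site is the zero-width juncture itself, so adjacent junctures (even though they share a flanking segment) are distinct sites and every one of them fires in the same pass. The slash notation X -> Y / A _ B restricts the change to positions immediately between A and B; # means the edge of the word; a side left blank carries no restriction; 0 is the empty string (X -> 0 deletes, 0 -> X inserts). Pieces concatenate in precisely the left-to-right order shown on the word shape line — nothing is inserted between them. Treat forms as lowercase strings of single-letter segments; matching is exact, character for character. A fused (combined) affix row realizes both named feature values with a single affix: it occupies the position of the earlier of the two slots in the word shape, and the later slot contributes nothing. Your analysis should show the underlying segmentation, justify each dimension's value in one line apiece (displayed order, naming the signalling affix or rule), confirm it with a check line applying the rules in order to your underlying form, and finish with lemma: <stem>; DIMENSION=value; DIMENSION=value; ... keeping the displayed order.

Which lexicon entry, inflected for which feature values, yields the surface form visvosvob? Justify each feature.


underlying: vis-vosvo-u-b
TOR=pa - signalled by the affix -b
CASE=pa - signalled by the affix vis-
GRD=ak - signalled by the affix -u
check: visvosvoub -> visvosvob
lemma: vosvo; TOR=pa; CASE=pa; GRD=ak


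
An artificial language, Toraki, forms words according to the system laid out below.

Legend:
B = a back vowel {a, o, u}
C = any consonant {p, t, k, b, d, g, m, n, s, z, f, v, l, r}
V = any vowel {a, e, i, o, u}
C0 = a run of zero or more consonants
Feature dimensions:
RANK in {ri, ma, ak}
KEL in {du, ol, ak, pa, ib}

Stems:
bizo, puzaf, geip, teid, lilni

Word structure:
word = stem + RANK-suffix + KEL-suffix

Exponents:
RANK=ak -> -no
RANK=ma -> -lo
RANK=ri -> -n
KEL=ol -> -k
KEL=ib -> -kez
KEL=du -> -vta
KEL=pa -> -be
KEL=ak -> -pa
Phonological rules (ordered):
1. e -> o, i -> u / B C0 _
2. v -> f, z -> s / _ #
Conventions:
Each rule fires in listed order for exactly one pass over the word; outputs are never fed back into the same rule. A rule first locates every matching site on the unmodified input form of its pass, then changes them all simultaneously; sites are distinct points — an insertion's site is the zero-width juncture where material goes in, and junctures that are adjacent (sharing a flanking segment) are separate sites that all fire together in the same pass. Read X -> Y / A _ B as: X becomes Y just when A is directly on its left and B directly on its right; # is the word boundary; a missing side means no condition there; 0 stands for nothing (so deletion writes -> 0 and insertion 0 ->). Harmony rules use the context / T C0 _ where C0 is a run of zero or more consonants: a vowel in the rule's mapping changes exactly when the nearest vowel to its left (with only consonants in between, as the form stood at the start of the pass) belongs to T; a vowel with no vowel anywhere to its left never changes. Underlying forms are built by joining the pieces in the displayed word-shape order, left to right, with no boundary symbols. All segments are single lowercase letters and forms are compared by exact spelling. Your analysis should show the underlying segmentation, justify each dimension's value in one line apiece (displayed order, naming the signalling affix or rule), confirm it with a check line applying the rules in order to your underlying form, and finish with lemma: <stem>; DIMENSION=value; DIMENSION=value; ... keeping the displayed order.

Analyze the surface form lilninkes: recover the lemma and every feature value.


underlying: lilni-n-kez
RANK=ri - signalled by the affix -n
KEL=ib - signalled by the affix -kez
check: lilninkez -> lilninkez -> lilninkes
lemma: lilni; RANK=ri; KEL=ib


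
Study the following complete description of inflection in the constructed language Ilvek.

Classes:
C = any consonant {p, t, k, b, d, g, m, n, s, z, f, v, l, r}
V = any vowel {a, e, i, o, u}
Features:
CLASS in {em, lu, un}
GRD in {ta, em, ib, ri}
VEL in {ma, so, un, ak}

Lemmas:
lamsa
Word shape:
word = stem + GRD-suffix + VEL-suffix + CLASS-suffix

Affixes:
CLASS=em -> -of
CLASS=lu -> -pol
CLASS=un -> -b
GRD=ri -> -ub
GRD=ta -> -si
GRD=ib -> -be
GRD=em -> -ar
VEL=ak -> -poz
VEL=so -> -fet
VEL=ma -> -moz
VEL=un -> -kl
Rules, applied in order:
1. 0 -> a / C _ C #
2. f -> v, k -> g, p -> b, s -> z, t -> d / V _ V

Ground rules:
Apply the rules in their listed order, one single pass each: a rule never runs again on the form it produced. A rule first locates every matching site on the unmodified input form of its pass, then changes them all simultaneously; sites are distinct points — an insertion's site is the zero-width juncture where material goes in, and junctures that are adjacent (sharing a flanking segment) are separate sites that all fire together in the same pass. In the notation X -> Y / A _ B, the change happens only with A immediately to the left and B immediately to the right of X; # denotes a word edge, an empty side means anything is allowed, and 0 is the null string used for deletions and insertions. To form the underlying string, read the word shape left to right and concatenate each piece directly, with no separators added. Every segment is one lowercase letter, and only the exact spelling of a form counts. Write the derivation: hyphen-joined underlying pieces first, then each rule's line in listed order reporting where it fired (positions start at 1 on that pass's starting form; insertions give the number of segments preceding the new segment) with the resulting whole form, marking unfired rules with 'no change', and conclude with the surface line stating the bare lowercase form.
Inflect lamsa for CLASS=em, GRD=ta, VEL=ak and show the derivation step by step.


underlying: lamsa-si-poz-of
1. 0 -> a / C _ C #: no change
2. f -> v, k -> g, p -> b, s -> z, t -> d / V _ V: fires at position(s) 6, 8: lamsazibozof
surface: lamsazibozof


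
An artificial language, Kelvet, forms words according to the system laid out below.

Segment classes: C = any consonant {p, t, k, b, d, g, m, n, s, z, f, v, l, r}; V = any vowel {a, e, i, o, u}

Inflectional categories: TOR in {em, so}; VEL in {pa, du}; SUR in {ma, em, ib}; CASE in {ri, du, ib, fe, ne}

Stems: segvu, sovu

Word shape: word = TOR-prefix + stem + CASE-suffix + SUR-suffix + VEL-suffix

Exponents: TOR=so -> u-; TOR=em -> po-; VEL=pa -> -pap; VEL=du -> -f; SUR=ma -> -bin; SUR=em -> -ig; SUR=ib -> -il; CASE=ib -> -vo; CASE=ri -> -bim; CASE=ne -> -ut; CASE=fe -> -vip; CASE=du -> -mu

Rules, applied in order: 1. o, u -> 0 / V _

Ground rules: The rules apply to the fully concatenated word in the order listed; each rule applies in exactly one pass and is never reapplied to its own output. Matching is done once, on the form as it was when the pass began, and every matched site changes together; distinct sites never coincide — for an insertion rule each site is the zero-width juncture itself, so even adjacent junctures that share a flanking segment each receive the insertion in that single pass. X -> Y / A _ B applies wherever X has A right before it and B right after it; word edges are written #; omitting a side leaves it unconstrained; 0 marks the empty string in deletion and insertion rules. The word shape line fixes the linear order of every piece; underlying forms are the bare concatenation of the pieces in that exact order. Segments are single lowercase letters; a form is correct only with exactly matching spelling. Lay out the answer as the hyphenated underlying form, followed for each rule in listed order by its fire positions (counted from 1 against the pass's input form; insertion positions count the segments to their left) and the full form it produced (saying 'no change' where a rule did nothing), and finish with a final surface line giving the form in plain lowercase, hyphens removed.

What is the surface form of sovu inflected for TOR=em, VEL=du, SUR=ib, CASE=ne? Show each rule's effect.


underlying: po-sovu-ut-il-f
1. o, u -> 0 / V _: fires at position(s) 7: posovutilf
surface: posovutilf
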